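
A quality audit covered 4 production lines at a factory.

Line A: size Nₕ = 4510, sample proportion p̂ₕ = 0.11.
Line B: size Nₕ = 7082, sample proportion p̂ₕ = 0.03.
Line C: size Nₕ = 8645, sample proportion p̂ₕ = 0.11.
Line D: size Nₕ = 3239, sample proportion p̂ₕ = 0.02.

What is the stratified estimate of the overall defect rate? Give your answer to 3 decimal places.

Wₕ = Nₕ/N with N = 23476: 0.1921, 0.3017, 0.3682, 0.1380.
p̂_st = 0.1921·0.11 + 0.3017·0.03 + 0.3682·0.11 + 0.1380·0.02 ≈ 0.07345... → 0.073.

0.073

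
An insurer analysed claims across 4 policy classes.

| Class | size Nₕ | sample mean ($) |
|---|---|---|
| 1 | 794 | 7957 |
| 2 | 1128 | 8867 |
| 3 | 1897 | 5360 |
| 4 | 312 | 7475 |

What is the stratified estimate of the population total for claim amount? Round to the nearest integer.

Estimate total by summing Nₕ·x̄ₕ over strata.
794·7957 + 1128·8867 + 1897·5360 + 312·7475 = 6317858 + 10001976 + 10167920 + 2332200 = 28819954.

28819954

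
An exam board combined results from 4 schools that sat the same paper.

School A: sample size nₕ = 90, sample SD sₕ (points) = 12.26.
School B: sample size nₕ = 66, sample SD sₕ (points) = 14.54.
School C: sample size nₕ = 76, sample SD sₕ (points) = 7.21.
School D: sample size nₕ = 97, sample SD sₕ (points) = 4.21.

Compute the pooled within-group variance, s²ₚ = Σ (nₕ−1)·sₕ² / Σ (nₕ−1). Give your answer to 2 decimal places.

Degrees of freedom: 89 + 65 + 75 + 96 = 325.
Σ(nₕ−1)sₕ² = 89·150.3076 + 65·211.4116 + 75·51.9841 + 96·17.7241 = 32719.4515.
s²ₚ = 32719.4515 / 325 = 100.6752... → 100.68.

100.68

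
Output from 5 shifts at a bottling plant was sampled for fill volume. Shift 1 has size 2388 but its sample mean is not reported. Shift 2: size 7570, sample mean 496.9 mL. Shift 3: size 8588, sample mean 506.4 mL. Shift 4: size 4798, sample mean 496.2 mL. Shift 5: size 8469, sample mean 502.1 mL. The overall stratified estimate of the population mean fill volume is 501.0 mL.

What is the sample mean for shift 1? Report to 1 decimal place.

500.3

N = 2388 + 7570 + 8588 + 4798 + 8469 = 31813.
Overall total = μ·N = 501.0·31813 = 15938313.
Subtract the known strata: 7570·496.9 + 8588·506.4 + 4798·496.2 + 8469·502.1 = 14743548.7.
Remaining total for shift 1: 15938313 − 14743548.7 = 1194764.3.
Divide by its size: 1194764.3 / 2388 = 500.320... → 500.3.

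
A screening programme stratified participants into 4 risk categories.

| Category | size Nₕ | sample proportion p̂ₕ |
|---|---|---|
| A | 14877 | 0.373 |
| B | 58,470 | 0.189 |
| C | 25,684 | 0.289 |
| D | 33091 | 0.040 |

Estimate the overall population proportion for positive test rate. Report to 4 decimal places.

N = 14877 + 58470 + 25684 + 33091 = 132122.
Overall proportion = Σ (Nₕ/N)·p̂ₕ.
Σ Nₕp̂ₕ = 5549.121 + 11050.83 + 7422.676 + 1323.64 = 25346.267.
25346.267 / 132122 = 0.191840... → 0.1918.

0.1918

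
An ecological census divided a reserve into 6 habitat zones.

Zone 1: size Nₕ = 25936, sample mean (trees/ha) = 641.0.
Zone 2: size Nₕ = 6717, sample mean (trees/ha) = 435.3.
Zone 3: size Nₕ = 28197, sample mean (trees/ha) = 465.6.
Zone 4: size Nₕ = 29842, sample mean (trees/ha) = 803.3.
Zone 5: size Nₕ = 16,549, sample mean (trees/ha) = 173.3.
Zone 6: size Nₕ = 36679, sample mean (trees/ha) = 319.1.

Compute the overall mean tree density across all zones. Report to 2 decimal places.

494.87

x̄_st = (Σ Nₕx̄ₕ) / (Σ Nₕ) = (25936·641.0 + 6717·435.3 + 28197·465.6 + 29842·803.3 + 16549·173.3 + 36679·319.1) / 143920
= 71221698.5 / 143920 = 494.8701... → 494.87.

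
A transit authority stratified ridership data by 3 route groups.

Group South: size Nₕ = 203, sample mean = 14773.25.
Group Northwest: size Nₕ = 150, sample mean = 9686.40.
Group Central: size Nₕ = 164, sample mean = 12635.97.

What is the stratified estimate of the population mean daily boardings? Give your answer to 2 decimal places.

x̄_st = (Σ Nₕx̄ₕ) / (Σ Nₕ) = (203·14773.25 + 150·9686.40 + 164·12635.97) / 517
= 6524228.83 / 517 = 12619.3981... → 12619.40.

12619.40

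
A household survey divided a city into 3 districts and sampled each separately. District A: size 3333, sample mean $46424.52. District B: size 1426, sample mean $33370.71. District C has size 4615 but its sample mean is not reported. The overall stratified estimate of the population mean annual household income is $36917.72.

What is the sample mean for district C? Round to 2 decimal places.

N = 3333 + 1426 + 4615 = 9374.
Overall total = μ·N = 36917.72·9374 = 346066707.28.
Subtract the known strata: 3333·46424.52 + 1426·33370.71 = 202319557.62.
Remaining total for district C: 346066707.28 − 202319557.62 = 143747149.66.
Divide by its size: 143747149.66 / 4615 = 31147.8114... → 31147.81.

31147.81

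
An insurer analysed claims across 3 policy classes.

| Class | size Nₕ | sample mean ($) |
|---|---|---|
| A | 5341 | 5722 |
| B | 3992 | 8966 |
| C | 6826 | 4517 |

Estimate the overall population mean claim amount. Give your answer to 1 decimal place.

N = 5341 + 3992 + 6826 = 16159.
Overall mean = Σ (Nₕ/N)·x̄ₕ — weight by population share, not a simple average.
Σ Nₕx̄ₕ = 5341·5722 + 3992·8966 + 6826·4517 = 30561202 + 35792272 + 30833042 = 97186516.
Divide by N: 97186516 / 16159 = 6014.389... → 6014.4.

6014.4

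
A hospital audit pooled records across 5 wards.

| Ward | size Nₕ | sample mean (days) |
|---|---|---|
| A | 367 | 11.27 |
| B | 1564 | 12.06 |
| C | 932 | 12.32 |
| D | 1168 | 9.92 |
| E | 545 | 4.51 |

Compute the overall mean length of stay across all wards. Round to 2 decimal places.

N = 367 + 1564 + 932 + 1168 + 545 = 4576.
The stratified mean weights each stratum mean by its population share Nₕ/N.
Σ Nₕx̄ₕ = 367·11.27 + 1564·12.06 + 932·12.32 + 1168·9.92 + 545·4.51 = 4136.09 + 18861.84 + 11482.24 + 11586.56 + 2457.95 = 48524.68.
Divide by N: 48524.68 / 4576 = 10.6042... → 10.60.

10.60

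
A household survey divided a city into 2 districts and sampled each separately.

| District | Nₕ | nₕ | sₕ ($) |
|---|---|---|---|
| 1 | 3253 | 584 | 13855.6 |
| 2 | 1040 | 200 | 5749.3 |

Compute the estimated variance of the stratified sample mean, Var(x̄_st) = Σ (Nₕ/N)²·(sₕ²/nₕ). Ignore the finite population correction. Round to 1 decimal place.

N = 4293; Wₕ = Nₕ/N.
district 1: (3253/4293)²·13855.6²/584 = 188748.7902
district 2: (1040/4293)²·5749.3²/200 = 9699.3995
Sum = 198448.1897 → 198448.2.

198448.2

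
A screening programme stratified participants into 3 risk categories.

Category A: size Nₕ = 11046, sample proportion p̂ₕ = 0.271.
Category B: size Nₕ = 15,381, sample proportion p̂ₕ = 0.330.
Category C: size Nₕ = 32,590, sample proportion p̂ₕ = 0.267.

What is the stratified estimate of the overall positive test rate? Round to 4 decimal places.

N = 11046 + 15381 + 32590 = 59017.
Overall proportion = Σ (Nₕ/N)·p̂ₕ.
Σ Nₕp̂ₕ = 2993.466 + 5075.73 + 8701.53 = 16770.726.
16770.726 / 59017 = 0.284168... → 0.2842.

0.2842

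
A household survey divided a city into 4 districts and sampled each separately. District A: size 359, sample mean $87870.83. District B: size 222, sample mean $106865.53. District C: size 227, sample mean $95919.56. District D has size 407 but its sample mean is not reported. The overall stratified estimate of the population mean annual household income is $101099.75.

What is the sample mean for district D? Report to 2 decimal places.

112512.73

N = 359 + 222 + 227 + 407 = 1215.
Overall total = μ·N = 101099.75·1215 = 122836196.25.
Subtract the known strata: 359·87870.83 + 222·106865.53 + 227·95919.56 = 77043515.75.
Remaining total for district D: 122836196.25 − 77043515.75 = 45792680.5.
Divide by its size: 45792680.5 / 407 = 112512.7285... → 112512.73.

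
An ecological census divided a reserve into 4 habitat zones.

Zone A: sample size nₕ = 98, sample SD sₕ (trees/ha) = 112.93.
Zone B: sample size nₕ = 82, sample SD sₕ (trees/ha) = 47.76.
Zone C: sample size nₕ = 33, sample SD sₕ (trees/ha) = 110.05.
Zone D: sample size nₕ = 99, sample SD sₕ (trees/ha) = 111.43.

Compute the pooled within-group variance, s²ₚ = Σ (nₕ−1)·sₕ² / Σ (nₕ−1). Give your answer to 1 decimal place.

9825.3

Degrees of freedom: 97 + 81 + 32 + 98 = 308.
Σ(nₕ−1)sₕ² = 97·12753.1849 + 81·2281.0176 + 32·12111.0025 + 98·12416.6449 = 3026204.6411.
s²ₚ = 3026204.6411 / 308 = 9825.340... → 9825.3.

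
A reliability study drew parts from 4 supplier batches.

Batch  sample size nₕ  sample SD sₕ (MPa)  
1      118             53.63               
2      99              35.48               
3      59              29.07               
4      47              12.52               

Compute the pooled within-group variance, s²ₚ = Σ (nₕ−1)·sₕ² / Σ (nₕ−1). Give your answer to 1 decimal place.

Degrees of freedom: 117 + 98 + 58 + 46 = 319.
Σ(nₕ−1)sₕ² = 117·2876.1769 + 98·1258.8304 + 58·845.0649 + 46·156.7504 = 516102.3591.
s²ₚ = 516102.3591 / 319 = 1617.876... → 1617.9.

1617.9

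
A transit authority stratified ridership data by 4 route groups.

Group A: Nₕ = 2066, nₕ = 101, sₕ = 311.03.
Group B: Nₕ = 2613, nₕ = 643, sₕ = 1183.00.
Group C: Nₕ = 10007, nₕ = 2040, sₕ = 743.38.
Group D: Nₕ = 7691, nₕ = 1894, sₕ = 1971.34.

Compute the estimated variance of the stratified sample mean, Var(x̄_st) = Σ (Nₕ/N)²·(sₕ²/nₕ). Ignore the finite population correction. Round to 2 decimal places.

334.40

N = 22377. Term for each stratum: Wₕ²sₕ²/nₕ.
Var(x̄_st) = 8.16470 + 29.67793 + 54.17459 + 242.38458 = 334.40180 → 334.40.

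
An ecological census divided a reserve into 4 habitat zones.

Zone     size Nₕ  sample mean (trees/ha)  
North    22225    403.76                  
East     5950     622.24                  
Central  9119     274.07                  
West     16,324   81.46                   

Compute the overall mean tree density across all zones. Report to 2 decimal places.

307.82

N = 22225 + 5950 + 9119 + 16324 = 53618.
The stratified mean weights each stratum mean by its population share Nₕ/N.
Σ Nₕx̄ₕ = 22225·403.76 + 5950·622.24 + 9119·274.07 + 16324·81.46 = 8973566 + 3702328 + 2499244.33 + 1329753.04 = 16504891.37.
Divide by N: 16504891.37 / 53618 = 307.8237... → 307.82.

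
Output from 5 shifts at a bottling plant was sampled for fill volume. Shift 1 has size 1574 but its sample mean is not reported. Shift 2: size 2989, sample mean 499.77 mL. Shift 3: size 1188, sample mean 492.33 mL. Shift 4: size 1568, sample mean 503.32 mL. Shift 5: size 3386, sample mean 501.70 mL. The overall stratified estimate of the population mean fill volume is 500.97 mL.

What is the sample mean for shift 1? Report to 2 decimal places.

505.86

N = 1574 + 2989 + 1188 + 1568 + 3386 = 10705.
Overall total = μ·N = 500.97·10705 = 5362883.85.
Subtract the known strata: 2989·499.77 + 1188·492.33 + 1568·503.32 + 3386·501.70 = 4566662.53.
Remaining total for shift 1: 5362883.85 − 4566662.53 = 796221.32.
Divide by its size: 796221.32 / 1574 = 505.8585... → 505.86.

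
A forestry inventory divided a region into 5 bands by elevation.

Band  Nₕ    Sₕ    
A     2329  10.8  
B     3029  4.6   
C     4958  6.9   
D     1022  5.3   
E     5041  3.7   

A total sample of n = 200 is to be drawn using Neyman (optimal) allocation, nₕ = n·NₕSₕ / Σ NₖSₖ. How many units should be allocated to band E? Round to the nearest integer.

38

Σ NₕSₕ = 2329·10.8 + 3029·4.6 + 4958·6.9 + 1022·5.3 + 5041·3.7 = 97365.1.
Share for E: 18651.7/97365.1 = 0.19156.
n_E = 200 × 0.19156 = 38.313... → 38.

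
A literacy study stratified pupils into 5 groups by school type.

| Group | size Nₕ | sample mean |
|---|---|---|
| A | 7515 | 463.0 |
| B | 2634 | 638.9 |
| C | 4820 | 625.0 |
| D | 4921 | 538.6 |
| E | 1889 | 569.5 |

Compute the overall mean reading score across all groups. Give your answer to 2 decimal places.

x̄_st = (Σ Nₕx̄ₕ) / (Σ Nₕ) = (7515·463.0 + 2634·638.9 + 4820·625.0 + 4921·538.6 + 1889·569.5) / 21779
= 11901043.7 / 21779 = 546.4458... → 546.45.

546.45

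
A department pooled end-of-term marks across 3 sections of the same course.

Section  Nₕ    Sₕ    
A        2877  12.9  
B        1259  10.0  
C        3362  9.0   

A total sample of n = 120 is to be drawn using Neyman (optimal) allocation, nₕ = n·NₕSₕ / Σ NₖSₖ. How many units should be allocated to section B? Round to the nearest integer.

Σ NₕSₕ = 2877·12.9 + 1259·10.0 + 3362·9.0 = 79961.3.
Share for B: 12590/79961.3 = 0.15745.
n_B = 120 × 0.15745 = 18.894... → 19.

19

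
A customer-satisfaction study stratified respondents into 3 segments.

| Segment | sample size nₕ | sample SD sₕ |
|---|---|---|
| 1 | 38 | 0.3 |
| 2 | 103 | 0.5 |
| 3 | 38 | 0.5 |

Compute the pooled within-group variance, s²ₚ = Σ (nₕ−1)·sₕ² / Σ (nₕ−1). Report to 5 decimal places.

0.21636

1: (38−1)·0.3² = 37·0.09 = 3.33
2: (103−1)·0.5² = 102·0.25 = 25.5
3: (38−1)·0.5² = 37·0.25 = 9.25
Numerator = 38.08; denominator = Σ(nₕ−1) = 176.
s²ₚ = 38.08/176 = 0.2163636... → 0.21636.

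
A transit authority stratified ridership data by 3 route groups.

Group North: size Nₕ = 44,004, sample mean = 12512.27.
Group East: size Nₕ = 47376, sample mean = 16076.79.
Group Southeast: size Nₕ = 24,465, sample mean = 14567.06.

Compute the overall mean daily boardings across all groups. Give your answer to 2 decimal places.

14403.96

N = 115845; weights Wₕ = Nₕ/N = (0.3799, 0.4090, 0.2112).
x̄_st = Σ Wₕ·x̄ₕ = 0.3799·12512.27 + 0.4090·16076.79 + 0.2112·14567.06 ≈ 14403.9627...
→ 14403.96.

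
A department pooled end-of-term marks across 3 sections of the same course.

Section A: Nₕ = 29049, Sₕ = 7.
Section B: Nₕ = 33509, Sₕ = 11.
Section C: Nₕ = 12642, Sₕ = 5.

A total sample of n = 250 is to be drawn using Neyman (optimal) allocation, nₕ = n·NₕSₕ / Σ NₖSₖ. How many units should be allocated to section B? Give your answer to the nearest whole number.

145

Σ NₕSₕ = 29049·7 + 33509·11 + 12642·5 = 635152.
Share for B: 368599/635152 = 0.58033.
n_B = 250 × 0.58033 = 145.083... → 145.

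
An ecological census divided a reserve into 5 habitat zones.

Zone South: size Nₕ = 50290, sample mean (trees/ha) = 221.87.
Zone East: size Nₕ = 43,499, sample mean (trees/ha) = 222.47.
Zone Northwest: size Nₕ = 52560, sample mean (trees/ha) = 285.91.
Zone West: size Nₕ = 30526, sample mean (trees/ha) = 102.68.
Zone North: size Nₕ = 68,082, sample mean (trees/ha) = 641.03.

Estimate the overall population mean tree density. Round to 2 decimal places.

337.36

x̄_st = (Σ Nₕx̄ₕ) / (Σ Nₕ) = (50290·221.87 + 43499·222.47 + 52560·285.91 + 30526·102.68 + 68082·641.03) / 244957
= 82639508.57 / 244957 = 337.3633... → 337.36.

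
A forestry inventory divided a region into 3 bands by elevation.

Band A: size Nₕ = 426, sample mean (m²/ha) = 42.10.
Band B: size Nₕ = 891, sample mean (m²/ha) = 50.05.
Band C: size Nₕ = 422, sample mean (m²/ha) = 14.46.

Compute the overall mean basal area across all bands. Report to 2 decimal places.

39.47

x̄_st = (Σ Nₕx̄ₕ) / (Σ Nₕ) = (426·42.10 + 891·50.05 + 422·14.46) / 1739
= 68631.27 / 1739 = 39.4659... → 39.47.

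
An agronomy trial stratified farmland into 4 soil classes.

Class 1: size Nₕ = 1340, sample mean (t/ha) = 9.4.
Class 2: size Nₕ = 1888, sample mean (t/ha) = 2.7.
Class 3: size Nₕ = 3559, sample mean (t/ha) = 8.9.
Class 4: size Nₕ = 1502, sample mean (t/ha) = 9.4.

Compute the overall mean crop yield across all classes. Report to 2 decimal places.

7.66

N = 8289; weights Wₕ = Nₕ/N = (0.1617, 0.2278, 0.4294, 0.1812).
x̄_st = Σ Wₕ·x̄ₕ = 0.1617·9.4 + 0.2278·2.7 + 0.4294·8.9 + 0.1812·9.4 ≈ 7.6592...
→ 7.66.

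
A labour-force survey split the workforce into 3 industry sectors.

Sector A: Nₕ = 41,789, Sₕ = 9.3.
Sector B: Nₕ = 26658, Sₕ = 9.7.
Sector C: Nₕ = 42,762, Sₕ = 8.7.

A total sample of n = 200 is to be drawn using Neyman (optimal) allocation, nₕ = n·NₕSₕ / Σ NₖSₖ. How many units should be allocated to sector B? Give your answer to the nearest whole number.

51

A: NₕSₕ = 41789·9.3 = 388637.7
B: NₕSₕ = 26658·9.7 = 258582.6
C: NₕSₕ = 42762·8.7 = 372029.4
Σ NₕSₕ = 1019249.7.
n_B = 200·258582.6/1019249.7 = 50.740... → 51.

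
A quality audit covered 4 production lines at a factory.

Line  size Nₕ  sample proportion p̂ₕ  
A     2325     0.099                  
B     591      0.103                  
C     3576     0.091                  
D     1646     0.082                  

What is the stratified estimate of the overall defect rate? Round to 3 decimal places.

N = 2325 + 591 + 3576 + 1646 = 8138.
Overall proportion = Σ (Nₕ/N)·p̂ₕ.
Σ Nₕp̂ₕ = 230.175 + 60.873 + 325.416 + 134.972 = 751.436.
751.436 / 8138 = 0.09234... → 0.092.

0.092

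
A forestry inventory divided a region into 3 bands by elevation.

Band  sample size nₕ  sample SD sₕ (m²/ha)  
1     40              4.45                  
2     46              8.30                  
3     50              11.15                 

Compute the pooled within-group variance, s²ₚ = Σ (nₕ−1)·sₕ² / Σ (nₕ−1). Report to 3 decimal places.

1: (40−1)·4.45² = 39·19.8025 = 772.2975
2: (46−1)·8.30² = 45·68.89 = 3100.05
3: (50−1)·11.15² = 49·124.3225 = 6091.8025
Numerator = 9964.15; denominator = Σ(nₕ−1) = 133.
s²ₚ = 9964.15/133 = 74.91842... → 74.918.

74.918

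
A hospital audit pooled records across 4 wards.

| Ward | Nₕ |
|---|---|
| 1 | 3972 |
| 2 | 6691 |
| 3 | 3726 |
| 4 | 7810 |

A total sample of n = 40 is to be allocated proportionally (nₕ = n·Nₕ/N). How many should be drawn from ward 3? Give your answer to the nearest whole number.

7

Share of ward 3 = 3726/22199 = 0.16785.
Allocate 40 × 0.16785 = 6.714... → 7.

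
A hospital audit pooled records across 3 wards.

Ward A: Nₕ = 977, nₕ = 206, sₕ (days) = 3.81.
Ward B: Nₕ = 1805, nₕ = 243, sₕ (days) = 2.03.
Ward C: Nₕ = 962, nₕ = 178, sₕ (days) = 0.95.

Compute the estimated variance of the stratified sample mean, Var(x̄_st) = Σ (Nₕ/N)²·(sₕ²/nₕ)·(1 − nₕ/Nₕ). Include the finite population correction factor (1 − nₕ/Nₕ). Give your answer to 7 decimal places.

N = 3744; Wₕ = Nₕ/N.
ward A: (977/3744)²·3.81²/206·(1 − 206/977) = 0.0037866921
ward B: (1805/3744)²·2.03²/243·(1 − 243/1805) = 0.0034109265
ward C: (962/3744)²·0.95²/178·(1 − 178/962) = 0.0002728014
Sum = 0.0074704200 → 0.0074704.

0.0074704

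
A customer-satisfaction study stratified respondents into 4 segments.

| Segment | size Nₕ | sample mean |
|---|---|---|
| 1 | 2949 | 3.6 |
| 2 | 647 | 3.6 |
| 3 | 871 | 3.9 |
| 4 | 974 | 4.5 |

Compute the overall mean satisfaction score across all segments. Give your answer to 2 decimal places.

3.81

x̄_st = (Σ Nₕx̄ₕ) / (Σ Nₕ) = (2949·3.6 + 647·3.6 + 871·3.9 + 974·4.5) / 5441
= 20725.5 / 5441 = 3.8091... → 3.81.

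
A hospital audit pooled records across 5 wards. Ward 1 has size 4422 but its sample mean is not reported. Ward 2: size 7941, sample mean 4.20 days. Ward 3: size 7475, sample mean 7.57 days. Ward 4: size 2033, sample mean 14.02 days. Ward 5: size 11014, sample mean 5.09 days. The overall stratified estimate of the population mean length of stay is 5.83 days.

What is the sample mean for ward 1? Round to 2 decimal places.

Σ Nₕx̄ₕ = N·μ, so 4422·x̄_1 = 32885·5.83 − (7941·4.20 + 7475·7.57 + 2033·14.02 + 11014·5.09).
= 191719.55 − 174501.87 = 17217.68.
x̄_1 = 17217.68 / 4422 = 3.8936... → 3.89.

3.89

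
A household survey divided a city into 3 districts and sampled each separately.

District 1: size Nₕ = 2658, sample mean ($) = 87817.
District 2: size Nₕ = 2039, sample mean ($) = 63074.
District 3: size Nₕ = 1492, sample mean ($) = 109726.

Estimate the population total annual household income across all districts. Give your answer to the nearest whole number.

525736664

1: 2658·87817 = 233417586
2: 2039·63074 = 128607886
3: 1492·109726 = 163711192
τ̂ = Σ Nₕx̄ₕ = 525736664.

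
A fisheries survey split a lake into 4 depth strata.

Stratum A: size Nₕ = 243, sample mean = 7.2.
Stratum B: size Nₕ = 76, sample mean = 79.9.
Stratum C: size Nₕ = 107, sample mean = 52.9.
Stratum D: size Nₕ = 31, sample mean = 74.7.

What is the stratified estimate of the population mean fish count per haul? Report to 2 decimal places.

N = 243 + 76 + 107 + 31 = 457.
Overall mean = Σ (Nₕ/N)·x̄ₕ — weight by population share, not a simple average.
Σ Nₕx̄ₕ = 243·7.2 + 76·79.9 + 107·52.9 + 31·74.7 = 1749.6 + 6072.4 + 5660.3 + 2315.7 = 15798.
Divide by N: 15798 / 457 = 34.5689... → 34.57.

34.57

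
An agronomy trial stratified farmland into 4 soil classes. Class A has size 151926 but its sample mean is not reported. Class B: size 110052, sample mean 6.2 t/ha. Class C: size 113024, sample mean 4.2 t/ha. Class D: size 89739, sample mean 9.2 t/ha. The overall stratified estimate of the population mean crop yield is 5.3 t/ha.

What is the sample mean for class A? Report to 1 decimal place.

3.2

N = 151926 + 110052 + 113024 + 89739 = 464741.
Overall total = μ·N = 5.3·464741 = 2463127.3.
Subtract the known strata: 110052·6.2 + 113024·4.2 + 89739·9.2 = 1982622.
Remaining total for class A: 2463127.3 − 1982622 = 480505.3.
Divide by its size: 480505.3 / 151926 = 3.163... → 3.2.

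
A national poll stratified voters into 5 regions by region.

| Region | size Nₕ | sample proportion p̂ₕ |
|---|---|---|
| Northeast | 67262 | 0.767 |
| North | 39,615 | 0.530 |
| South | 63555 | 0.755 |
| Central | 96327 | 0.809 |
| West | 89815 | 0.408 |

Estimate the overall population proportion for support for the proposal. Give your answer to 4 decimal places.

N = 67262 + 39615 + 63555 + 96327 + 89815 = 356574.
Overall proportion = Σ (Nₕ/N)·p̂ₕ.
Σ Nₕp̂ₕ = 51589.954 + 20995.95 + 47984.025 + 77928.543 + 36644.52 = 235142.992.
235142.992 / 356574 = 0.659451... → 0.6595.

0.6595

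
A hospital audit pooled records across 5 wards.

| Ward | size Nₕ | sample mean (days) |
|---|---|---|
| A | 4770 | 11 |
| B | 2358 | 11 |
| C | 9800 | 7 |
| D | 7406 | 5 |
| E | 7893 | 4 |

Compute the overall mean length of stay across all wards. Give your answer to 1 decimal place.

6.7

x̄_st = (Σ Nₕx̄ₕ) / (Σ Nₕ) = (4770·11 + 2358·11 + 9800·7 + 7406·5 + 7893·4) / 32227
= 215610 / 32227 = 6.690... → 6.7.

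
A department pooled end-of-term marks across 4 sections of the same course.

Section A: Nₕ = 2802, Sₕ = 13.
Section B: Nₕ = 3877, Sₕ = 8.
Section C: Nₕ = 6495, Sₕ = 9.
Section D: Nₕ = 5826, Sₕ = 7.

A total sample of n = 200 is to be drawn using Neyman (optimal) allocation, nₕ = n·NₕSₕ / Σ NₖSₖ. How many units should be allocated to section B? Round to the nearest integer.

Σ NₕSₕ = 2802·13 + 3877·8 + 6495·9 + 5826·7 = 166679.
Share for B: 31016/166679 = 0.18608.
n_B = 200 × 0.18608 = 37.216... → 37.

37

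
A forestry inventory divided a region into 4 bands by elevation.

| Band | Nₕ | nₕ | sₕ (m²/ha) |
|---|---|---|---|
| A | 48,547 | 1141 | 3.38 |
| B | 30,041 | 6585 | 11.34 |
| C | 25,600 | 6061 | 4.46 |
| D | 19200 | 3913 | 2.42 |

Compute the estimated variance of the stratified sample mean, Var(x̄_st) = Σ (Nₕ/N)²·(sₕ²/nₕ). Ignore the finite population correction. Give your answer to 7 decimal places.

N = 123388. Term for each stratum: Wₕ²sₕ²/nₕ.
Var(x̄_st) = 0.0015499822 + 0.0011575860 + 0.0001412731 + 0.0000362391 = 0.0028850803 → 0.0028851.

0.0028851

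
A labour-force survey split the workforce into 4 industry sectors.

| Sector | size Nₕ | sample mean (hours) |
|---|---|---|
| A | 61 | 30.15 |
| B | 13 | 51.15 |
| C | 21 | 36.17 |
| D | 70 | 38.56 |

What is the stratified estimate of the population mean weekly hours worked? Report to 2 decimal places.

x̄_st = (Σ Nₕx̄ₕ) / (Σ Nₕ) = (61·30.15 + 13·51.15 + 21·36.17 + 70·38.56) / 165
= 5962.87 / 165 = 36.1386... → 36.14.

36.14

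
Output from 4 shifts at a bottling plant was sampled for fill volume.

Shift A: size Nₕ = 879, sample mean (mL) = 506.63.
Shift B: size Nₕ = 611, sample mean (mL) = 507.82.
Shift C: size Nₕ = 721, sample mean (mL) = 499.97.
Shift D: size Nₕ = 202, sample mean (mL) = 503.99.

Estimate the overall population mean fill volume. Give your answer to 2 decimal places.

504.72

N = 879 + 611 + 721 + 202 = 2413.
The stratified mean weights each stratum mean by its population share Nₕ/N.
Σ Nₕx̄ₕ = 879·506.63 + 611·507.82 + 721·499.97 + 202·503.99 = 445327.77 + 310278.02 + 360478.37 + 101805.98 = 1217890.14.
Divide by N: 1217890.14 / 2413 = 504.7203... → 504.72.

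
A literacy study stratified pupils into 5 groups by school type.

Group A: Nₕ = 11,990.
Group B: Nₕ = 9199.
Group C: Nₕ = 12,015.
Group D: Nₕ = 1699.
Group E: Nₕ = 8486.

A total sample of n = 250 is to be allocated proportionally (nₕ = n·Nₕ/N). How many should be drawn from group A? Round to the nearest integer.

69

N = 11990 + 9199 + 12015 + 1699 + 8486 = 43389.
n_A = 250·11990/43389 = 69.084... → 69.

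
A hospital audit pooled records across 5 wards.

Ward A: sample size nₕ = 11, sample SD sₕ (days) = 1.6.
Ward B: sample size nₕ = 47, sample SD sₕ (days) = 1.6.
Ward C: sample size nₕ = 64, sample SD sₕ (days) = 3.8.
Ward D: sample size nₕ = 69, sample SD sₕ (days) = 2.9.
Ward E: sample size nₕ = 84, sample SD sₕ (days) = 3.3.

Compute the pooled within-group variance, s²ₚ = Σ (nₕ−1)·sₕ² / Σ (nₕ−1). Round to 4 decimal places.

9.3660

Degrees of freedom: 10 + 46 + 63 + 68 + 83 = 270.
Σ(nₕ−1)sₕ² = 10·2.56 + 46·2.56 + 63·14.44 + 68·8.41 + 83·10.89 = 2528.83.
s²ₚ = 2528.83 / 270 = 9.366037... → 9.3660.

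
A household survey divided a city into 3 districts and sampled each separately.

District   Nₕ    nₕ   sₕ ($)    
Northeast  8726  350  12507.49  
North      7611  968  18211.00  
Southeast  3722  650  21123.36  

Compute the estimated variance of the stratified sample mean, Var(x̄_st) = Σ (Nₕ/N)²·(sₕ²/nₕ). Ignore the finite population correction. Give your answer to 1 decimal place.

N = 20059. Term for each stratum: Wₕ²sₕ²/nₕ.
Var(x̄_st) = 84583.2065 + 49323.8671 + 23634.5221 = 157541.5957 → 157541.6.

157541.6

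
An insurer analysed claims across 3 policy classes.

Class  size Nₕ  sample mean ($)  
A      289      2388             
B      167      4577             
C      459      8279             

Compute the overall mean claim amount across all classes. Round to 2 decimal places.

N = 289 + 167 + 459 = 915.
Weight each subgroup mean by Nₕ/N and sum.
Σ Nₕx̄ₕ = 289·2388 + 167·4577 + 459·8279 = 690132 + 764359 + 3800061 = 5254552.
Divide by N: 5254552 / 915 = 5742.6798... → 5742.68.

5742.68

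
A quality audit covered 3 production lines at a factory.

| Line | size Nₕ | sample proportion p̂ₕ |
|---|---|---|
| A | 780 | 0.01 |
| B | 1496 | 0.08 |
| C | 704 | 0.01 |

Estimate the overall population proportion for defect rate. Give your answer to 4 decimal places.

0.0451

N = 780 + 1496 + 704 = 2980.
Overall proportion = Σ (Nₕ/N)·p̂ₕ.
Σ Nₕp̂ₕ = 7.8 + 119.68 + 7.04 = 134.52.
134.52 / 2980 = 0.045141... → 0.0451.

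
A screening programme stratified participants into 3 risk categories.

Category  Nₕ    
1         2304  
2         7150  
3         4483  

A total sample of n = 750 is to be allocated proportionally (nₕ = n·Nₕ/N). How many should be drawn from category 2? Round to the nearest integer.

385

N = 2304 + 7150 + 4483 = 13937.
n_2 = 750·7150/13937 = 384.767... → 385.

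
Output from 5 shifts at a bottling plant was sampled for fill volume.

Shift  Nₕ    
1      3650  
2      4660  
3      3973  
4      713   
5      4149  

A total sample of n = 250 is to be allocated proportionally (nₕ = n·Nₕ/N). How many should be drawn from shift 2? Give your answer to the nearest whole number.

N = 3650 + 4660 + 3973 + 713 + 4149 = 17145.
n_2 = 250·4660/17145 = 67.950... → 68.

68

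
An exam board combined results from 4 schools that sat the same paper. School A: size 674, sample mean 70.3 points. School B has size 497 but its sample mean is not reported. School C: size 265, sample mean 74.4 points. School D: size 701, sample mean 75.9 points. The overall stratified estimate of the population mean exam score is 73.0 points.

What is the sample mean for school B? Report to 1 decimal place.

71.8

Σ Nₕx̄ₕ = N·μ, so 497·x̄_B = 2137·73.0 − (674·70.3 + 265·74.4 + 701·75.9).
= 156001 − 120304.1 = 35696.9.
x̄_B = 35696.9 / 497 = 71.825... → 71.8.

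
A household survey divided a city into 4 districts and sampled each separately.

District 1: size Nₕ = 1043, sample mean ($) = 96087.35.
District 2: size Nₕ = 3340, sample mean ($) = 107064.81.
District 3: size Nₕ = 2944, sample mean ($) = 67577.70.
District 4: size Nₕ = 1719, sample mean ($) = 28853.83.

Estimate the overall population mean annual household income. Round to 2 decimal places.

N = 1043 + 3340 + 2944 + 1719 = 9046.
Weight each subgroup mean by Nₕ/N and sum.
Σ Nₕx̄ₕ = 1043·96087.35 + 3340·107064.81 + 2944·67577.70 + 1719·28853.83 = 100219106.05 + 357596465.4 + 198948748.8 + 49599733.77 = 706364054.02.
Divide by N: 706364054.02 / 9046 = 78085.7897... → 78085.79.

78085.79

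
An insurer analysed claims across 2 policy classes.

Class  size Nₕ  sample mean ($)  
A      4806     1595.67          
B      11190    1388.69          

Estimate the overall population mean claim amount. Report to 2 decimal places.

N = 4806 + 11190 = 15996.
Weight each subgroup mean by Nₕ/N and sum.
Σ Nₕx̄ₕ = 4806·1595.67 + 11190·1388.69 = 7668790.02 + 15539441.1 = 23208231.12.
Divide by N: 23208231.12 / 15996 = 1450.8772... → 1450.88.

1450.88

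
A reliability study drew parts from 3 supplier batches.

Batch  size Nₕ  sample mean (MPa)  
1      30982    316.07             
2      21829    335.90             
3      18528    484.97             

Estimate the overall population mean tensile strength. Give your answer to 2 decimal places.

366.00

N = 30982 + 21829 + 18528 = 71339.
Overall mean = Σ (Nₕ/N)·x̄ₕ — weight by population share, not a simple average.
Σ Nₕx̄ₕ = 30982·316.07 + 21829·335.90 + 18528·484.97 = 9792480.74 + 7332361.1 + 8985524.16 = 26110366.
Divide by N: 26110366 / 71339 = 366.0041... → 366.00.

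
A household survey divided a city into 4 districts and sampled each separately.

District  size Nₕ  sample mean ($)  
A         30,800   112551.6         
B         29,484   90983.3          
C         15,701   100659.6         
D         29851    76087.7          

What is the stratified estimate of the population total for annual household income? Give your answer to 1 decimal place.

10000891209.5

Population total = Σ Nₕ·x̄ₕ (each stratum's size times its mean).
30800·112551.6 + 29484·90983.3 + 15701·100659.6 + 29851·76087.7 = 3466589280 + 2682551617.2 + 1580456379.6 + 2271293932.7 = 10000891209.5.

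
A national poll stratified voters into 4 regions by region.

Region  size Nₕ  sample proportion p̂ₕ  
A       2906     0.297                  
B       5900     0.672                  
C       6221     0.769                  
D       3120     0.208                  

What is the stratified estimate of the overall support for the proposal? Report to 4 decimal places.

0.5654

Wₕ = Nₕ/N with N = 18147: 0.1601, 0.3251, 0.3428, 0.1719.
p̂_st = 0.1601·0.297 + 0.3251·0.672 + 0.3428·0.769 + 0.1719·0.208 ≈ 0.565426... → 0.5654.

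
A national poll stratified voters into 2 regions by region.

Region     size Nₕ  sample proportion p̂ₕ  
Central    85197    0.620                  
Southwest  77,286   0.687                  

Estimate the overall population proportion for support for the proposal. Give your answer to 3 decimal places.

0.652

N = 85197 + 77286 = 162483.
Overall proportion = Σ (Nₕ/N)·p̂ₕ.
Σ Nₕp̂ₕ = 52822.14 + 53095.482 = 105917.622.
105917.622 / 162483 = 0.65187... → 0.652.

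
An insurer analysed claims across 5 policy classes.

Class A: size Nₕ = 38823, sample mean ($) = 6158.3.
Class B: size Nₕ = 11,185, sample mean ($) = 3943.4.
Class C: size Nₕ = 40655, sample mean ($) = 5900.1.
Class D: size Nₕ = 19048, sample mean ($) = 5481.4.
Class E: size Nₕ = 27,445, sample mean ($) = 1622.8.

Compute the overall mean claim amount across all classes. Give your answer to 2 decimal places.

x̄_st = (Σ Nₕx̄ₕ) / (Σ Nₕ) = (38823·6158.3 + 11185·3943.4 + 40655·5900.1 + 19048·5481.4 + 27445·1622.8) / 137156
= 672006628.6 / 137156 = 4899.5788... → 4899.58.

4899.58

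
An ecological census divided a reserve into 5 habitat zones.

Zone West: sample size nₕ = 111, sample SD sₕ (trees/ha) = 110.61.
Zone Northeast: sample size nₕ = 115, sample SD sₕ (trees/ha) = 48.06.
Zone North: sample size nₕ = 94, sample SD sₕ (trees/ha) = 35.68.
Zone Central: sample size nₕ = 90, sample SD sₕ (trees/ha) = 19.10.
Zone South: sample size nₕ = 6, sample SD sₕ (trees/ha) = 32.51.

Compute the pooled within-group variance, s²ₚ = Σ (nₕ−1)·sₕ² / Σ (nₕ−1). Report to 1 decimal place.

4295.0

West: (111−1)·110.61² = 110·12234.5721 = 1345802.931
Northeast: (115−1)·48.06² = 114·2309.7636 = 263313.0504
North: (94−1)·35.68² = 93·1273.0624 = 118394.8032
Central: (90−1)·19.10² = 89·364.81 = 32468.09
South: (6−1)·32.51² = 5·1056.9001 = 5284.5005
Numerator = 1765263.3751; denominator = Σ(nₕ−1) = 411.
s²ₚ = 1765263.3751/411 = 4295.045... → 4295.0.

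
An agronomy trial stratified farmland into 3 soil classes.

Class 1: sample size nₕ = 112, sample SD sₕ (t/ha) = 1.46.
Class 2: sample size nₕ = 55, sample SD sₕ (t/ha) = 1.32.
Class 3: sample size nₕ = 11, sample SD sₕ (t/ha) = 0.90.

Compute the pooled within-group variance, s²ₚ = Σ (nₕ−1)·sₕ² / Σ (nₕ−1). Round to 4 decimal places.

Degrees of freedom: 111 + 54 + 10 = 175.
Σ(nₕ−1)sₕ² = 111·2.1316 + 54·1.7424 + 10·0.81 = 338.7972.
s²ₚ = 338.7972 / 175 = 1.935984 → 1.9360.

1.9360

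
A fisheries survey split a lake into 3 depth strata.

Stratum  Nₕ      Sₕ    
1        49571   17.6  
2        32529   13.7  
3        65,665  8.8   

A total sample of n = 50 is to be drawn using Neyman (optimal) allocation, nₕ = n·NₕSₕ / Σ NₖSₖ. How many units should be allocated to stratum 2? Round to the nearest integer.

12

1: NₕSₕ = 49571·17.6 = 872449.6
2: NₕSₕ = 32529·13.7 = 445647.3
3: NₕSₕ = 65665·8.8 = 577852
Σ NₕSₕ = 1895948.9.
n_2 = 50·445647.3/1895948.9 = 11.753... → 12.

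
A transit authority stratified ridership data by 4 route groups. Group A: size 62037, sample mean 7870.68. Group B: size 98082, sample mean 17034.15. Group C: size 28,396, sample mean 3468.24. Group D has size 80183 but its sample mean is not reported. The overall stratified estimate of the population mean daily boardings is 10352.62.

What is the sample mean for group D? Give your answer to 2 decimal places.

Σ Nₕx̄ₕ = N·μ, so 80183·x̄_D = 268698·10352.62 − (62037·7870.68 + 98082·17034.15 + 28396·3468.24).
= 2781728288.76 − 2257501018.5 = 524227270.26.
x̄_D = 524227270.26 / 80183 = 6537.8855... → 6537.89.

6537.89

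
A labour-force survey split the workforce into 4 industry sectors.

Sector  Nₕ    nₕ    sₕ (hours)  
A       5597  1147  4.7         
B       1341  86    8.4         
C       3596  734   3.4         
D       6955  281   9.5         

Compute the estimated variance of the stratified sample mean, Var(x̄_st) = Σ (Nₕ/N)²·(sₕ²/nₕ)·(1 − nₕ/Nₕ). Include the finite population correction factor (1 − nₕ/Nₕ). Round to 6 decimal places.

0.055354

N = 17489. Term for each stratum: Wₕ²sₕ²/nₕ·(1−nₕ/Nₕ).
Var(x̄_st) = 0.001568259 + 0.004514427 + 0.000529933 + 0.048740982 = 0.055353601 → 0.055354.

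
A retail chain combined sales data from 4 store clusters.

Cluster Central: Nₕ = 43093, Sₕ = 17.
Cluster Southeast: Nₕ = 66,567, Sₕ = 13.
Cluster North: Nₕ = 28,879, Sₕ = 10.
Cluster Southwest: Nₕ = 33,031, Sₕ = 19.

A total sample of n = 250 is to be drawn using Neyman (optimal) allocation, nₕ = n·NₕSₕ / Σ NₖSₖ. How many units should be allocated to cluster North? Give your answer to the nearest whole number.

Central: NₕSₕ = 43093·17 = 732581
Southeast: NₕSₕ = 66567·13 = 865371
North: NₕSₕ = 28879·10 = 288790
Southwest: NₕSₕ = 33031·19 = 627589
Σ NₕSₕ = 2514331.
n_North = 250·288790/2514331 = 28.714... → 29.

29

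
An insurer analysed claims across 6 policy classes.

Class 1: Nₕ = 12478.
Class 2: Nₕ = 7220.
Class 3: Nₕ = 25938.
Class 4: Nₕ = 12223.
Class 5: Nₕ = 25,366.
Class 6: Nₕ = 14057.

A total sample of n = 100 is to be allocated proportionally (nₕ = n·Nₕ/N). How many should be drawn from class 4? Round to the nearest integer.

N = 12478 + 7220 + 25938 + 12223 + 25366 + 14057 = 97282.
n_4 = 100·12223/97282 = 12.565... → 13.

13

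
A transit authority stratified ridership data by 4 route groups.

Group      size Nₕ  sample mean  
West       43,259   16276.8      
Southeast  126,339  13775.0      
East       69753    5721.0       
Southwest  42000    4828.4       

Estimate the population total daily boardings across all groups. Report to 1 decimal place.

West: 43259·16276.8 = 704118091.2
Southeast: 126339·13775.0 = 1740319725
East: 69753·5721.0 = 399056913
Southwest: 42000·4828.4 = 202792800
τ̂ = Σ Nₕx̄ₕ = 3046287529.2.

3046287529.2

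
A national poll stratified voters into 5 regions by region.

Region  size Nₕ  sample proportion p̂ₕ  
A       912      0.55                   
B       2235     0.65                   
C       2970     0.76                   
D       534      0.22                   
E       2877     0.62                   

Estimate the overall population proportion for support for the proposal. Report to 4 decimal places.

0.6416

N = 912 + 2235 + 2970 + 534 + 2877 = 9528.
Overall proportion = Σ (Nₕ/N)·p̂ₕ.
Σ Nₕp̂ₕ = 501.6 + 1452.75 + 2257.2 + 117.48 + 1783.74 = 6112.77.
6112.77 / 9528 = 0.641559... → 0.6416.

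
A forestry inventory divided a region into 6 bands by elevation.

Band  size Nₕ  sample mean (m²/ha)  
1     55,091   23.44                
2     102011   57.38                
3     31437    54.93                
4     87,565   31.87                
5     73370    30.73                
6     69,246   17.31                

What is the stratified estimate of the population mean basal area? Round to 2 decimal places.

36.10

N = 418720; weights Wₕ = Nₕ/N = (0.1316, 0.2436, 0.0751, 0.2091, 0.1752, 0.1654).
x̄_st = Σ Wₕ·x̄ₕ = 0.1316·23.44 + 0.2436·57.38 + 0.0751·54.93 + 0.2091·31.87 + 0.1752·30.73 + 0.1654·17.31 ≈ 36.0995...
→ 36.10.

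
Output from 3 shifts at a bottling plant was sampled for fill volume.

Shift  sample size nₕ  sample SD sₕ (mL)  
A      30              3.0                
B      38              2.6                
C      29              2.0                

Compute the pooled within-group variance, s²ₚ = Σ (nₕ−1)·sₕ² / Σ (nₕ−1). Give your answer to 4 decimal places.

6.6289

A: (30−1)·3.0² = 29·9 = 261
B: (38−1)·2.6² = 37·6.76 = 250.12
C: (29−1)·2.0² = 28·4 = 112
Numerator = 623.12; denominator = Σ(nₕ−1) = 94.
s²ₚ = 623.12/94 = 6.628936... → 6.6289.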